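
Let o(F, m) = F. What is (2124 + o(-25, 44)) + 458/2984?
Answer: 3131937/1492 ≈ 2099.2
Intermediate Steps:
(2124 + o(-25, 44)) + 458/2984 = (2124 - 25) + 458/2984 = 2099 + 458*(1/2984) = 2099 + 229/1492 = 3131937/1492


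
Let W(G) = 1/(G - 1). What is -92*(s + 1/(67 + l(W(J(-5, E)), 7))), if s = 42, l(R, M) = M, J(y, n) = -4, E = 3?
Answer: -143014/37 ≈ -3865.2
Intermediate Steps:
W(G) = 1/(-1 + G)
-92*(s + 1/(67 + l(W(J(-5, E)), 7))) = -92*(42 + 1/(67 + 7)) = -92*(42 + 1/74) = -92*3109/74 = -143014/37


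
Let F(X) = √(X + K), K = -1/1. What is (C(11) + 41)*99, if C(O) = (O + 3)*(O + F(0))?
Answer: 19305 + 1386*I ≈ 19305.0 + 1386.0*I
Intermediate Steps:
K = -1 (K = -1*1 = -1)
F(X) = √(-1 + X) (F(X) = √(X - 1) = √(-1 + X))
C(O) = (3 + O)*(I + O) (C(O) = (O + 3)*(O + √(-1 + 0)) = (3 + O)*(O + √(-1)) = (3 + O)*(O + I) = (3 + O)*(I + O))
(C(11) + 41)*99 = ((11² + 3*I + 11*(3 + I)) + 41)*99 = ((121 + 3*I + (33 + 11*I)) + 41)*99 = ((154 + 14*I) + 41)*99 = (195 + 14*I)*99 = 19305 + 1386*I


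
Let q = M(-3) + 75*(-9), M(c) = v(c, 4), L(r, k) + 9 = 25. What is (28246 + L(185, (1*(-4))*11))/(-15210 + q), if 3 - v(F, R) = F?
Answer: -28262/15879 ≈ -1.7798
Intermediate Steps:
v(F, R) = 3 - F
L(r, k) = 16 (L(r, k) = -9 + 25 = 16)
M(c) = 3 - c
q = -669 (q = (3 - 1*(-3)) + 75*(-9) = (3 + 3) - 675 = 6 - 675 = -669)
(28246 + L(185, (1*(-4))*11))/(-15210 + q) = (28246 + 16)/(-15210 - 669) = 28262/(-15879) = 28262*(-1/15879) = -28262/15879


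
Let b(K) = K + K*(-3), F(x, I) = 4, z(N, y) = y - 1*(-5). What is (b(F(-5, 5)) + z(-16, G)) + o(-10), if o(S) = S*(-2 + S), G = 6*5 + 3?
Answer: 150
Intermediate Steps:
G = 33 (G = 30 + 3 = 33)
z(N, y) = 5 + y (z(N, y) = y + 5 = 5 + y)
b(K) = -2*K (b(K) = K - 3*K = -2*K)
(b(F(-5, 5)) + z(-16, G)) + o(-10) = (-2*4 + (5 + 33)) - 10*(-2 - 10) = (-8 + 38) - 10*(-12) = 30 + 120 = 150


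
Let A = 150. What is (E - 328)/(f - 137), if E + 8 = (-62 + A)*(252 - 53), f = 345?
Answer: 2147/26 ≈ 82.577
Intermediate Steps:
E = 17504 (E = -8 + (-62 + 150)*(252 - 53) = -8 + 88*199 = -8 + 17512 = 17504)
(E - 328)/(f - 137) = (17504 - 328)/(345 - 137) = 17176/208 = 17176*(1/208) = 2147/26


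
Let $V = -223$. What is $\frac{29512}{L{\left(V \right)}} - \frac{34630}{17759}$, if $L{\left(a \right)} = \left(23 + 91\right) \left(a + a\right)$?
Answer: $- \frac{571207832}{225734649} \approx -2.5304$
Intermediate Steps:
$L{\left(a \right)} = 228 a$ ($L{\left(a \right)} = 114 \cdot 2 a = 228 a$)
$\frac{29512}{L{\left(V \right)}} - \frac{34630}{17759} = \frac{29512}{228 \left(-223\right)} - \frac{34630}{17759} = \frac{29512}{-50844} - \frac{34630}{17759} = 29512 \left(- \frac{1}{50844}\right) - \frac{34630}{17759} = - \frac{7378}{12711} - \frac{34630}{17759} = - \frac{571207832}{225734649}$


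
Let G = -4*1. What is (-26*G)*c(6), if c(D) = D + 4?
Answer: 1040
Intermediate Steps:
G = -4
c(D) = 4 + D
(-26*G)*c(6) = (-26*(-4))*(4 + 6) = 104*10 = 1040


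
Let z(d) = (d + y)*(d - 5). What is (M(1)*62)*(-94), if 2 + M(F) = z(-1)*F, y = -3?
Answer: -128216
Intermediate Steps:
z(d) = (-5 + d)*(-3 + d) (z(d) = (d - 3)*(d - 5) = (-3 + d)*(-5 + d) = (-5 + d)*(-3 + d))
M(F) = -2 + 24*F (M(F) = -2 + (15 + (-1)² - 8*(-1))*F = -2 + (15 + 1 + 8)*F = -2 + 24*F)
(M(1)*62)*(-94) = ((-2 + 24*1)*62)*(-94) = ((-2 + 24)*62)*(-94) = (22*62)*(-94) = 1364*(-94) = -128216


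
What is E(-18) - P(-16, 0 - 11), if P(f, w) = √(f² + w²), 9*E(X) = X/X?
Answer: ⅑ - √377 ≈ -19.305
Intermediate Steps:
E(X) = ⅑ (E(X) = (X/X)/9 = (⅑)*1 = ⅑)
E(-18) - P(-16, 0 - 11) = ⅑ - √((-16)² + (0 - 11)²) = ⅑ - √(256 + (-11)²) = ⅑ - √(256 + 121) = ⅑ - √377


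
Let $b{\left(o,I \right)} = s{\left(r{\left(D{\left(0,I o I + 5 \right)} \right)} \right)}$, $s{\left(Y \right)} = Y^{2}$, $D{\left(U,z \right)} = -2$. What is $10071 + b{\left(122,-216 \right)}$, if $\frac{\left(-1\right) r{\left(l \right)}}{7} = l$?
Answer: $10267$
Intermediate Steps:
$r{\left(l \right)} = - 7 l$
$b{\left(o,I \right)} = 196$ ($b{\left(o,I \right)} = \left(\left(-7\right) \left(-2\right)\right)^{2} = 14^{2} = 196$)
$10071 + b{\left(122,-216 \right)} = 10071 + 196 = 10267$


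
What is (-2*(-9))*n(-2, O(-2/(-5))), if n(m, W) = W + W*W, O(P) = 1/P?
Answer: 315/2 ≈ 157.50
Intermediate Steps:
O(P) = 1/P
n(m, W) = W + W**2
(-2*(-9))*n(-2, O(-2/(-5))) = (-2*(-9))*((1 + 1/(-2/(-5)))/((-2/(-5)))) = 18*((1 + 1/(-2*(-1/5)))/((-2*(-1/5)))) = 18*((1 + 1/(2/5))/(2/5)) = 18*(5*(1 + 5/2)/2) = 18*((5/2)*(7/2)) = 18*(35/4) = 315/2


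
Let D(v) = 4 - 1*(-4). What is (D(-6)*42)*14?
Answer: 4704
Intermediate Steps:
D(v) = 8 (D(v) = 4 + 4 = 8)
(D(-6)*42)*14 = (8*42)*14 = 336*14 = 4704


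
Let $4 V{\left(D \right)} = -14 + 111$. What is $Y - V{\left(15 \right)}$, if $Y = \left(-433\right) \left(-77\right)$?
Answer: $\frac{133267}{4} \approx 33317.0$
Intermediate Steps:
$V{\left(D \right)} = \frac{97}{4}$ ($V{\left(D \right)} = \frac{-14 + 111}{4} = \frac{1}{4} \cdot 97 = \frac{97}{4}$)
$Y = 33341$
$Y - V{\left(15 \right)} = 33341 - \frac{97}{4} = \frac{133267}{4}$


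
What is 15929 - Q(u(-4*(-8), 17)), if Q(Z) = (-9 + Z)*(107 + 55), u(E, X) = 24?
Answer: 13499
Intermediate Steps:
Q(Z) = -1458 + 162*Z (Q(Z) = (-9 + Z)*162 = -1458 + 162*Z)
15929 - Q(u(-4*(-8), 17)) = 15929 - (-1458 + 162*24) = 15929 - (-1458 + 3888) = 15929 - 1*2430 = 15929 - 2430 = 13499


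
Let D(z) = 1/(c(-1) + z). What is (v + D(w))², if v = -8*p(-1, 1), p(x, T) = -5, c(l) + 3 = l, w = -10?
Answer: 312481/196 ≈ 1594.3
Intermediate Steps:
c(l) = -3 + l
D(z) = 1/(-4 + z) (D(z) = 1/((-3 - 1) + z) = 1/(-4 + z))
v = 40 (v = -8*(-5) = 40)
(v + D(w))² = (40 + 1/(-4 - 10))² = (40 + 1/(-14))² = (40 - 1/14)² = (559/14)² = 312481/196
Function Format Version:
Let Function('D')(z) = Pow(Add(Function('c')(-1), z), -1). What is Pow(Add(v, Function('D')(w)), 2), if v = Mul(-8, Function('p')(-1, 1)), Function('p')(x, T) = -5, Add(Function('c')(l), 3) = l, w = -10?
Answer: Rational(312481, 196) ≈ 1594.3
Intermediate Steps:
Function('c')(l) = Add(-3, l)
Function('D')(z) = Pow(Add(-4, z), -1) (Function('D')(z) = Pow(Add(Add(-3, -1), z), -1) = Pow(Add(-4, z), -1))
v = 40 (v = Mul(-8, -5) = 40)
Pow(Add(v, Function('D')(w)), 2) = Pow(Add(40, Pow(Add(-4, -10), -1)), 2) = Pow(Add(40, Pow(-14, -1)), 2) = Pow(Add(40, Rational(-1, 14)), 2) = Pow(Rational(559, 14), 2) = Rational(312481, 196)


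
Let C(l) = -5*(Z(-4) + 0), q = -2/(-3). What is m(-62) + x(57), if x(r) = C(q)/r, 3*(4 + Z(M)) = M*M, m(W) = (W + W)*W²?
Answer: -81508196/171 ≈ -4.7666e+5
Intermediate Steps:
m(W) = 2*W³ (m(W) = (2*W)*W² = 2*W³)
Z(M) = -4 + M²/3 (Z(M) = -4 + (M*M)/3 = -4 + M²/3)
q = ⅔ (q = -2*(-⅓) = ⅔ ≈ 0.66667)
C(l) = -20/3 (C(l) = -5*((-4 + (⅓)*(-4)²) + 0) = -5*((-4 + (⅓)*16) + 0) = -5*((-4 + 16/3) + 0) = -5*(4/3 + 0) = -5*4/3 = -20/3)
x(r) = -20/(3*r)
m(-62) + x(57) = 2*(-62)³ - 20/3/57 = 2*(-238328) - 20/3*1/57 = -476656 - 20/171 = -81508196/171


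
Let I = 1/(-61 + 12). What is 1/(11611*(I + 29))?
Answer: 49/16487620 ≈ 2.9719e-6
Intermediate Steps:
I = -1/49 (I = 1/(-49) = -1/49 ≈ -0.020408)
1/(11611*(I + 29)) = 1/(11611*(-1/49 + 29)) = 1/(11611*(1420/49)) = (1/11611)*(49/1420) = 49/16487620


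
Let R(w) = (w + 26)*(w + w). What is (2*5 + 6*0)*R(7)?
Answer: 4620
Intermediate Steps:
R(w) = 2*w*(26 + w) (R(w) = (26 + w)*(2*w) = 2*w*(26 + w))
(2*5 + 6*0)*R(7) = (2*5 + 6*0)*(2*7*(26 + 7)) = (10 + 0)*(2*7*33) = 10*462 = 4620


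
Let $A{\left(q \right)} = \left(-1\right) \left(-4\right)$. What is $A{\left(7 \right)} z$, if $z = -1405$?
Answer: $-5620$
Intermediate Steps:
$A{\left(q \right)} = 4$
$A{\left(7 \right)} z = 4 \left(-1405\right) = -5620$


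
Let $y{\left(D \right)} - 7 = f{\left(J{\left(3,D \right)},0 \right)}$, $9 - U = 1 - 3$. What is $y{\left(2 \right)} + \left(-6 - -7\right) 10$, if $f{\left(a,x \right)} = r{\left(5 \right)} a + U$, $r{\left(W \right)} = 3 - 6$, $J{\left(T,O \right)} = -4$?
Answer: $40$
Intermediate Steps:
$r{\left(W \right)} = -3$ ($r{\left(W \right)} = 3 - 6 = -3$)
$U = 11$ ($U = 9 - \left(1 - 3\right) = 9 - -2 = 9 + 2 = 11$)
$f{\left(a,x \right)} = 11 - 3 a$ ($f{\left(a,x \right)} = - 3 a + 11 = 11 - 3 a$)
$y{\left(D \right)} = 30$ ($y{\left(D \right)} = 7 + \left(11 - -12\right) = 7 + \left(11 + 12\right) = 7 + 23 = 30$)
$y{\left(2 \right)} + \left(-6 - -7\right) 10 = 30 + \left(-6 - -7\right) 10 = 30 + \left(-6 + 7\right) 10 = 30 + 1 \cdot 10 = 30 + 10 = 40$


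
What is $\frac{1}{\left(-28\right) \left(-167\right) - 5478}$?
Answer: $- \frac{1}{802} \approx -0.0012469$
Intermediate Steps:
$\frac{1}{\left(-28\right) \left(-167\right) - 5478} = \frac{1}{4676 - 5478} = \frac{1}{-802} = - \frac{1}{802}$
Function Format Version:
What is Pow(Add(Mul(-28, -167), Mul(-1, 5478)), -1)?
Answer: Rational(-1, 802) ≈ -0.0012469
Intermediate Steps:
Pow(Add(Mul(-28, -167), Mul(-1, 5478)), -1) = Pow(Add(4676, -5478), -1) = Pow(-802, -1) = Rational(-1, 802)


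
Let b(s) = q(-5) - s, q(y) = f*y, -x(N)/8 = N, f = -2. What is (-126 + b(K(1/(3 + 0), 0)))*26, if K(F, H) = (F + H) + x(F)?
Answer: -8866/3 ≈ -2955.3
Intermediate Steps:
x(N) = -8*N
q(y) = -2*y
K(F, H) = H - 7*F (K(F, H) = (F + H) - 8*F = H - 7*F)
b(s) = 10 - s (b(s) = -2*(-5) - s = 10 - s)
(-126 + b(K(1/(3 + 0), 0)))*26 = (-126 + (10 - (0 - 7/(3 + 0))))*26 = (-126 + (10 - (0 - 7/3)))*26 = (-126 + (10 - 1*(-7/3)))*26 = (-126 + (10 + 7/3))*26 = (-126 + 37/3)*26 = -341/3*26 = -8866/3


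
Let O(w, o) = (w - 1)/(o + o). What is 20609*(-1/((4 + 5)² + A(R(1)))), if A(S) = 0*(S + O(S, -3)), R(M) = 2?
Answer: -20609/81 ≈ -254.43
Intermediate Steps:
O(w, o) = (-1 + w)/(2*o) (O(w, o) = (-1 + w)/((2*o)) = (-1 + w)*(1/(2*o)) = (-1 + w)/(2*o))
A(S) = 0 (A(S) = 0*(S + (½)*(-1 + S)/(-3)) = 0*(S + (½)*(-⅓)*(-1 + S)) = 0*(S + (⅙ - S/6)) = 0*(⅙ + 5*S/6) = 0)
20609*(-1/((4 + 5)² + A(R(1)))) = 20609*(-1/((4 + 5)² + 0)) = 20609*(-1/(9² + 0)) = 20609*(-1/(81 + 0)) = 20609*(-1/81) = -20609/81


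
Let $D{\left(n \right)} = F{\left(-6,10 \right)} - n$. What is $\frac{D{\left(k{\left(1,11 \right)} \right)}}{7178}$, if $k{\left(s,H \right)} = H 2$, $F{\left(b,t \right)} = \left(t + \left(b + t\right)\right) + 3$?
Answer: $- \frac{5}{7178} \approx -0.00069657$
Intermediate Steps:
$F{\left(b,t \right)} = 3 + b + 2 t$ ($F{\left(b,t \right)} = \left(b + 2 t\right) + 3 = 3 + b + 2 t$)
$k{\left(s,H \right)} = 2 H$
$D{\left(n \right)} = 17 - n$ ($D{\left(n \right)} = \left(3 - 6 + 2 \cdot 10\right) - n = \left(3 - 6 + 20\right) - n = 17 - n$)
$\frac{D{\left(k{\left(1,11 \right)} \right)}}{7178} = \frac{17 - 2 \cdot 11}{7178} = \left(17 - 22\right) \frac{1}{7178} = \left(-5\right) \frac{1}{7178} = - \frac{5}{7178}$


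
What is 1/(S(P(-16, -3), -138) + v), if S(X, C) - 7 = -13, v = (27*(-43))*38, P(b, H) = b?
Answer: -1/44124 ≈ -2.2663e-5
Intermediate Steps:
v = -44118 (v = -1161*38 = -44118)
S(X, C) = -6 (S(X, C) = 7 - 13 = -6)
1/(S(P(-16, -3), -138) + v) = 1/(-6 - 44118) = 1/(-44124) = -1/44124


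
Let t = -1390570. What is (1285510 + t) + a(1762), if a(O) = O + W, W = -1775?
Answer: -105073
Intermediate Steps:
a(O) = -1775 + O (a(O) = O - 1775 = -1775 + O)
(1285510 + t) + a(1762) = (1285510 - 1390570) + (-1775 + 1762) = -105060 - 13 = -105073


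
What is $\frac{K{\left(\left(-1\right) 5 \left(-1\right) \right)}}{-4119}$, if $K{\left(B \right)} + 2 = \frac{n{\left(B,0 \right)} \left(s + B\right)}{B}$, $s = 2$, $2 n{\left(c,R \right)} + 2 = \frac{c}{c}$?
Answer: $\frac{9}{13730} \approx 0.0006555$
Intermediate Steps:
$n{\left(c,R \right)} = - \frac{1}{2}$ ($n{\left(c,R \right)} = -1 + \frac{c \frac{1}{c}}{2} = -1 + \frac{1}{2} \cdot 1 = -1 + \frac{1}{2} = - \frac{1}{2}$)
$K{\left(B \right)} = -2 + \frac{-1 - \frac{B}{2}}{B}$ ($K{\left(B \right)} = -2 + \frac{\left(- \frac{1}{2}\right) \left(2 + B\right)}{B} = -2 + \frac{-1 - \frac{B}{2}}{B}$)
$\frac{K{\left(\left(-1\right) 5 \left(-1\right) \right)}}{-4119} = \frac{- \frac{5}{2} - \frac{1}{\left(-1\right) 5 \left(-1\right)}}{-4119} = \left(- \frac{5}{2} - \frac{1}{\left(-5\right) \left(-1\right)}\right) \left(- \frac{1}{4119}\right) = \left(- \frac{5}{2} - \frac{1}{5}\right) \left(- \frac{1}{4119}\right) = \left(- \frac{27}{10}\right) \left(- \frac{1}{4119}\right) = \frac{9}{13730}$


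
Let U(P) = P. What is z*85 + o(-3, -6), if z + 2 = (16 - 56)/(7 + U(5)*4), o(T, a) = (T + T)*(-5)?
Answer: -7180/27 ≈ -265.93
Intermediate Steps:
o(T, a) = -10*T (o(T, a) = (2*T)*(-5) = -10*T)
z = -94/27 (z = -2 + (16 - 56)/(7 + 5*4) = -2 - 40/(7 + 20) = -2 - 40/27 = -94/27 ≈ -3.4815)
z*85 + o(-3, -6) = -94/27*85 - 10*(-3) = -7990/27 + 30 = -7180/27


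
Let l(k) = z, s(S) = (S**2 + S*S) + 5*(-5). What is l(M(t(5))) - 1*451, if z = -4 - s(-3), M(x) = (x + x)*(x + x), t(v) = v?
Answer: -448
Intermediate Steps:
s(S) = -25 + 2*S**2 (s(S) = (S**2 + S**2) - 25 = 2*S**2 - 25 = -25 + 2*S**2)
M(x) = 4*x**2 (M(x) = (2*x)*(2*x) = 4*x**2)
z = 3 (z = -4 - (-25 + 2*(-3)**2) = -4 - (-25 + 2*9) = -4 - (-25 + 18) = -4 - 1*(-7) = -4 + 7 = 3)
l(k) = 3
l(M(t(5))) - 1*451 = 3 - 1*451 = 3 - 451 = -448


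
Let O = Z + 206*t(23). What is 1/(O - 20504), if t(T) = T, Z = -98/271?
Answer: -271/4272684 ≈ -6.3426e-5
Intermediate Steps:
Z = -98/271 (Z = -98*1/271 = -98/271 ≈ -0.36162)
O = 1283900/271 (O = -98/271 + 206*23 = -98/271 + 4738 = 1283900/271 ≈ 4737.6)
1/(O - 20504) = 1/(1283900/271 - 20504) = 1/(-4272684/271) = -271/4272684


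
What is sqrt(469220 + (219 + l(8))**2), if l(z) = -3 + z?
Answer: 2*sqrt(129849) ≈ 720.69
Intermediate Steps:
sqrt(469220 + (219 + l(8))**2) = sqrt(469220 + (219 + (-3 + 8))**2) = sqrt(469220 + (219 + 5)**2) = sqrt(469220 + 224**2) = sqrt(469220 + 50176) = sqrt(519396) = 2*sqrt(129849)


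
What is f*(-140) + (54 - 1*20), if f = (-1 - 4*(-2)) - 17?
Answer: 1434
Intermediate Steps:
f = -10 (f = (-1 + 8) - 17 = 7 - 17 = -10)
f*(-140) + (54 - 1*20) = -10*(-140) + (54 - 1*20) = 1400 + (54 - 20) = 1400 + 34 = 1434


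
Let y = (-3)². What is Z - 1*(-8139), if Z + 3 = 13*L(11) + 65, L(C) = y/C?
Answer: 90328/11 ≈ 8211.6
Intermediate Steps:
y = 9
L(C) = 9/C
Z = 799/11 (Z = -3 + (13*(9/11) + 65) = -3 + (117/11 + 65) = -3 + 832/11 = 799/11 ≈ 72.636)
Z - 1*(-8139) = 799/11 - 1*(-8139) = 799/11 + 8139 = 90328/11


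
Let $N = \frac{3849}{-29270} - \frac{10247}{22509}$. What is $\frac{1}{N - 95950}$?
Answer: $- \frac{658838430}{63215933925331} \approx -1.0422 \cdot 10^{-5}$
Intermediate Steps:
$N = - \frac{386566831}{658838430}$ ($N = 3849 \left(- \frac{1}{29270}\right) - \frac{10247}{22509} = - \frac{3849}{29270} - \frac{10247}{22509} = - \frac{386566831}{658838430} \approx -0.58674$)
$\frac{1}{N - 95950} = \frac{1}{- \frac{386566831}{658838430} - 95950} = \frac{1}{- \frac{63215933925331}{658838430}} = - \frac{658838430}{63215933925331}$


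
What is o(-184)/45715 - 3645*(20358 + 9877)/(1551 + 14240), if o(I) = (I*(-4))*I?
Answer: -5040232056509/721885565 ≈ -6982.0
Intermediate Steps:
o(I) = -4*I² (o(I) = (-4*I)*I = -4*I²)
o(-184)/45715 - 3645*(20358 + 9877)/(1551 + 14240) = -4*(-184)²/45715 - 3645*(20358 + 9877)/(1551 + 14240) = -4*33856*(1/45715) - 3645/(15791/30235) = -135424*1/45715 - 3645/(15791*(1/30235)) = -135424/45715 - 3645/15791/30235 = -135424/45715 - 3645*30235/15791 = -135424/45715 - 110206575/15791 = -5040232056509/721885565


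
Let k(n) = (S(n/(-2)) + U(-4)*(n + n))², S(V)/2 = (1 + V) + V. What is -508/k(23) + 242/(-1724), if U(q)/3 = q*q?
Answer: -70883539/504582044 ≈ -0.14048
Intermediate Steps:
U(q) = 3*q² (U(q) = 3*(q*q) = 3*q²)
S(V) = 2 + 4*V (S(V) = 2*((1 + V) + V) = 2*(1 + 2*V) = 2 + 4*V)
k(n) = (2 + 94*n)² (k(n) = ((2 + 4*(n/(-2))) + (3*(-4)²)*(n + n))² = ((2 + 4*(n*(-½))) + (3*16)*(2*n))² = ((2 + 4*(-n/2)) + 48*(2*n))² = ((2 - 2*n) + 96*n)² = (2 + 94*n)²)
-508/k(23) + 242/(-1724) = -508*1/(4*(1 + 47*23)²) + 242/(-1724) = -508*1/(4*(1 + 1081)²) + 242*(-1/1724) = -508/(4*1082²) - 121/862 = -508/(4*1170724) - 121/862 = -508/4682896 - 121/862 = -508*1/4682896 - 121/862 = -127/1170724 - 121/862 = -70883539/504582044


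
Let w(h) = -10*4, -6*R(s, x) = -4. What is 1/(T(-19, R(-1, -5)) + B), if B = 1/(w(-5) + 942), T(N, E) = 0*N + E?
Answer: 2706/1807 ≈ 1.4975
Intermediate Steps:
R(s, x) = ⅔ (R(s, x) = -⅙*(-4) = ⅔)
w(h) = -40
T(N, E) = E (T(N, E) = 0 + E = E)
B = 1/902 (B = 1/(-40 + 942) = 1/902 ≈ 0.0011086)
1/(T(-19, R(-1, -5)) + B) = 1/(⅔ + 1/902) = 1/(1807/2706) = 2706/1807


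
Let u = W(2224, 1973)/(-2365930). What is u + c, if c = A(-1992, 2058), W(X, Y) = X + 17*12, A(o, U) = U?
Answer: 2434540756/1182965 ≈ 2058.0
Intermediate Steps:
W(X, Y) = 204 + X (W(X, Y) = X + 204 = 204 + X)
c = 2058
u = -1214/1182965 (u = (204 + 2224)/(-2365930) = 2428*(-1/2365930) = -1214/1182965 ≈ -0.0010262)
u + c = -1214/1182965 + 2058 = 2434540756/1182965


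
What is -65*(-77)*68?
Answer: 340340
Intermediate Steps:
-65*(-77)*68 = 5005*68 = 340340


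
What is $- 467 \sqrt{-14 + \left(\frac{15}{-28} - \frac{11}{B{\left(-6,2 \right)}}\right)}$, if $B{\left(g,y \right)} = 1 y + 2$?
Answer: $- \frac{5137 i \sqrt{7}}{7} \approx - 1941.6 i$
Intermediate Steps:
$B{\left(g,y \right)} = 2 + y$ ($B{\left(g,y \right)} = y + 2 = 2 + y$)
$- 467 \sqrt{-14 + \left(\frac{15}{-28} - \frac{11}{B{\left(-6,2 \right)}}\right)} = - 467 \sqrt{-14 + \left(\frac{15}{-28} - \frac{11}{2 + 2}\right)} = - 467 \sqrt{-14 + \left(15 \left(- \frac{1}{28}\right) - \frac{11}{4}\right)} = - 467 \sqrt{-14 - \frac{23}{7}} = - 467 \sqrt{- \frac{121}{7}} = - 467 \frac{11 i \sqrt{7}}{7} = - \frac{5137 i \sqrt{7}}{7}$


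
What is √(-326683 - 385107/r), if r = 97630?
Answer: I*√3113854801739110/97630 ≈ 571.57*I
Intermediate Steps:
√(-326683 - 385107/r) = √(-326683 - 385107/97630) = √(-31894446397/97630) = I*√3113854801739110/97630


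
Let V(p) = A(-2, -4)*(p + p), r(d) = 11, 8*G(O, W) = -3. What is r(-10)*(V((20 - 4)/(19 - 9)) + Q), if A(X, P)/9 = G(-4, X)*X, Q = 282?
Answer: 16698/5 ≈ 3339.6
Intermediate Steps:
G(O, W) = -3/8 (G(O, W) = (⅛)*(-3) = -3/8)
A(X, P) = -27*X/8 (A(X, P) = 9*(-3*X/8) = -27*X/8)
V(p) = 27*p/2 (V(p) = (-27/8*(-2))*(p + p) = 27*(2*p)/4 = 27*p/2)
r(-10)*(V((20 - 4)/(19 - 9)) + Q) = 11*(27*((20 - 4)/(19 - 9))/2 + 282) = 11*(27*(16/10)/2 + 282) = 11*(27*(16*(⅒))/2 + 282) = 11*((27/2)*(8/5) + 282) = 11*(108/5 + 282) = 11*(1518/5) = 16698/5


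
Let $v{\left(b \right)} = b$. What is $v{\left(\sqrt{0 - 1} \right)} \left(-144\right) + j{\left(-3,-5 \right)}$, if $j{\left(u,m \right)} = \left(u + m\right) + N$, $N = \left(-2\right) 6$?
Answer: $-20 - 144 i \approx -20.0 - 144.0 i$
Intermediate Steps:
$N = -12$
$j{\left(u,m \right)} = -12 + m + u$ ($j{\left(u,m \right)} = \left(u + m\right) - 12 = \left(m + u\right) - 12 = -12 + m + u$)
$v{\left(\sqrt{0 - 1} \right)} \left(-144\right) + j{\left(-3,-5 \right)} = \sqrt{0 - 1} \left(-144\right) - 20 = \sqrt{-1} \left(-144\right) - 20 = i \left(-144\right) - 20 = - 144 i - 20 = -20 - 144 i$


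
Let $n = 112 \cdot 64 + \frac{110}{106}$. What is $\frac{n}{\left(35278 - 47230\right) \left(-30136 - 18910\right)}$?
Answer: $\frac{126653}{10356160992} \approx 1.223 \cdot 10^{-5}$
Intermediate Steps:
$n = \frac{379959}{53}$ ($n = 7168 + 110 \cdot \frac{1}{106} = 7168 + \frac{55}{53} = \frac{379959}{53} \approx 7169.0$)
$\frac{n}{\left(35278 - 47230\right) \left(-30136 - 18910\right)} = \frac{379959}{53 \left(35278 - 47230\right) \left(-30136 - 18910\right)} = \frac{379959}{53 \left(\left(-11952\right) \left(-49046\right)\right)} = \frac{379959}{53 \cdot 586197792} = \frac{379959}{53} \cdot \frac{1}{586197792} = \frac{126653}{10356160992}$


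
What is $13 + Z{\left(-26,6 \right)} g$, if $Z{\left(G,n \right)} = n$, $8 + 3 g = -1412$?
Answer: $-2827$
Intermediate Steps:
$g = - \frac{1420}{3}$ ($g = - \frac{8}{3} + \frac{1}{3} \left(-1412\right) = - \frac{8}{3} - \frac{1412}{3} = - \frac{1420}{3} \approx -473.33$)
$13 + Z{\left(-26,6 \right)} g = 13 + 6 \left(- \frac{1420}{3}\right) = 13 - 2840 = -2827$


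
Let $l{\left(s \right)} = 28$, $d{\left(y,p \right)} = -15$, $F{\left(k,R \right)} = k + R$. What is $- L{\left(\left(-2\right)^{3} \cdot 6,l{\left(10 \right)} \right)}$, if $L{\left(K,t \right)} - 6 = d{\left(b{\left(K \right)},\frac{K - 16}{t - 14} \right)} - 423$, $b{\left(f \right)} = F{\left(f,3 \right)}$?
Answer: $432$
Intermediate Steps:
$F{\left(k,R \right)} = R + k$
$b{\left(f \right)} = 3 + f$
$L{\left(K,t \right)} = -432$ ($L{\left(K,t \right)} = 6 - 438 = -432$)
$- L{\left(\left(-2\right)^{3} \cdot 6,l{\left(10 \right)} \right)} = \left(-1\right) \left(-432\right) = 432$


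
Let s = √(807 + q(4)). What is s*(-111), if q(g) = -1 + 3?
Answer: -111*√809 ≈ -3157.2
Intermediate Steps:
q(g) = 2
s = √809 (s = √(807 + 2) = √809 ≈ 28.443)
s*(-111) = √809*(-111) = -111*√809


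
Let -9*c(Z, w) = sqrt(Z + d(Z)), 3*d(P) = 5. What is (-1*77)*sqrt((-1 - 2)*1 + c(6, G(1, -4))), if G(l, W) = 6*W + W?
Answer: -77*I*sqrt(243 + 3*sqrt(69))/9 ≈ -140.04*I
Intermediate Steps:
G(l, W) = 7*W
d(P) = 5/3 (d(P) = (1/3)*5 = 5/3)
c(Z, w) = -sqrt(5/3 + Z)/9 (c(Z, w) = -sqrt(Z + 5/3)/9 = -sqrt(5/3 + Z)/9)
(-1*77)*sqrt((-1 - 2)*1 + c(6, G(1, -4))) = (-1*77)*sqrt((-1 - 2)*1 - sqrt(15 + 9*6)/27) = -77*sqrt(-3*1 - sqrt(15 + 54)/27) = -77*sqrt(-3 - sqrt(69)/27)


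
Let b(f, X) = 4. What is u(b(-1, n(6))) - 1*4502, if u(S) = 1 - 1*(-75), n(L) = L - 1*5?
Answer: -4426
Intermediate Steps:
n(L) = -5 + L (n(L) = L - 5 = -5 + L)
u(S) = 76 (u(S) = 1 + 75 = 76)
u(b(-1, n(6))) - 1*4502 = 76 - 1*4502 = 76 - 4502 = -4426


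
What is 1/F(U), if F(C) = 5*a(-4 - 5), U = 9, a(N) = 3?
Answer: 1/15 ≈ 0.066667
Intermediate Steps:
F(C) = 15 (F(C) = 5*3 = 15)
1/F(U) = 1/15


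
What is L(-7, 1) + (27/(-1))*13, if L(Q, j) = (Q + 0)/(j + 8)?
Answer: -3166/9 ≈ -351.78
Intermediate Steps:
L(Q, j) = Q/(8 + j)
L(-7, 1) + (27/(-1))*13 = -7/(8 + 1) + (27/(-1))*13 = -7/9 + (27*(-1))*13 = -7*⅑ - 27*13 = -7/9 - 351 = -3166/9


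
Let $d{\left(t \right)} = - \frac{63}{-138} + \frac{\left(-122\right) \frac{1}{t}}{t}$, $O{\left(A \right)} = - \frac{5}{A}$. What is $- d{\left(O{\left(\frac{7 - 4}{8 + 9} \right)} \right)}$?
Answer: $- \frac{101217}{332350} \approx -0.30455$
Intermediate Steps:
$d{\left(t \right)} = \frac{21}{46} - \frac{122}{t^{2}}$ ($d{\left(t \right)} = \left(-63\right) \left(- \frac{1}{138}\right) - \frac{122}{t^{2}} = \frac{21}{46} - \frac{122}{t^{2}}$)
$- d{\left(O{\left(\frac{7 - 4}{8 + 9} \right)} \right)} = - (\frac{21}{46} - \frac{122}{25 \frac{1}{\left(7 - 4\right)^{2}} \left(8 + 9\right)^{2}}) = - (\frac{21}{46} - \frac{122}{\frac{7225}{9}}) = - (\frac{21}{46} - \frac{1098}{7225}) = \left(-1\right) \frac{101217}{332350} = - \frac{101217}{332350}$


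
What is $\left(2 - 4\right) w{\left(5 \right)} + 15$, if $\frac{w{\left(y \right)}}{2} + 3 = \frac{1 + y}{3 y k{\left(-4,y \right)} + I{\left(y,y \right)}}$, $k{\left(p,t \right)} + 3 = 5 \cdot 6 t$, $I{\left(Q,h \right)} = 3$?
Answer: $\frac{2483}{92} \approx 26.989$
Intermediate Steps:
$k{\left(p,t \right)} = -3 + 30 t$ ($k{\left(p,t \right)} = -3 + 5 \cdot 6 t = -3 + 30 t$)
$w{\left(y \right)} = -6 + \frac{2 \left(1 + y\right)}{3 + 3 y \left(-3 + 30 y\right)}$ ($w{\left(y \right)} = -6 + 2 \frac{1 + y}{3 y \left(-3 + 30 y\right) + 3} = -6 + 2 \frac{1 + y}{3 + 3 y \left(-3 + 30 y\right)} = -6 + \frac{2 \left(1 + y\right)}{3 + 3 y \left(-3 + 30 y\right)}$)
$\left(2 - 4\right) w{\left(5 \right)} + 15 = \left(2 - 4\right) \frac{4 \left(-4 - 135 \cdot 5^{2} + 14 \cdot 5\right)}{3 \left(1 - 15 + 30 \cdot 5^{2}\right)} + 15 = \left(2 - 4\right) \frac{4 \left(-4 - 3375 + 70\right)}{3 \left(1 - 15 + 30 \cdot 25\right)} + 15 = - 2 \frac{4 \left(-4 - 3375 + 70\right)}{3 \left(1 - 15 + 750\right)} + 15 = - 2 \cdot \frac{4}{3} \cdot \frac{1}{736} \left(-3309\right) + 15 = \left(-2\right) \left(- \frac{1103}{184}\right) + 15 = \frac{1103}{92} + 15 = \frac{2483}{92}$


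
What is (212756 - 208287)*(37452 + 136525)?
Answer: 777503213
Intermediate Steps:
(212756 - 208287)*(37452 + 136525) = 4469*173977 = 777503213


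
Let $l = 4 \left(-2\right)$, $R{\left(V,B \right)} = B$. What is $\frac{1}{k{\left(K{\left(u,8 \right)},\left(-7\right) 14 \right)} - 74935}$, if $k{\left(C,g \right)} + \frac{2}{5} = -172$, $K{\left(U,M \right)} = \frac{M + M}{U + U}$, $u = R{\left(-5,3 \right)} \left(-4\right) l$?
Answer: $- \frac{5}{375537} \approx -1.3314 \cdot 10^{-5}$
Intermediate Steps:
$l = -8$
$u = 96$ ($u = 3 \left(-4\right) \left(-8\right) = \left(-12\right) \left(-8\right) = 96$)
$K{\left(U,M \right)} = \frac{M}{U}$ ($K{\left(U,M \right)} = \frac{2 M}{2 U} = 2 M \frac{1}{2 U} = \frac{M}{U}$)
$k{\left(C,g \right)} = - \frac{862}{5}$ ($k{\left(C,g \right)} = - \frac{2}{5} - 172 = - \frac{862}{5}$)
$\frac{1}{k{\left(K{\left(u,8 \right)},\left(-7\right) 14 \right)} - 74935} = \frac{1}{- \frac{862}{5} - 74935} = \frac{1}{- \frac{375537}{5}} = - \frac{5}{375537}$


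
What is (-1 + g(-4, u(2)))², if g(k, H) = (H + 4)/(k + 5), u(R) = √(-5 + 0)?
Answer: 4 + 6*I*√5 ≈ 4.0 + 13.416*I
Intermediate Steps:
u(R) = I*√5 (u(R) = √(-5) = I*√5)
g(k, H) = (4 + H)/(5 + k)
(-1 + g(-4, u(2)))² = (-1 + (4 + I*√5)/(5 - 4))² = (-1 + (4 + I*√5)/1)² = (-1 + 1*(4 + I*√5))² = (-1 + (4 + I*√5))² = (3 + I*√5)²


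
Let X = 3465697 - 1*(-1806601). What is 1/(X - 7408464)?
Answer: -1/2136166 ≈ -4.6813e-7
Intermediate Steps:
X = 5272298 (X = 3465697 + 1806601 = 5272298)
1/(X - 7408464) = 1/(5272298 - 7408464) = 1/(-2136166) = -1/2136166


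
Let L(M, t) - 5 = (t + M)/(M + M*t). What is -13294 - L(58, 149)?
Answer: -38567169/2900 ≈ -13299.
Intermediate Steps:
L(M, t) = 5 + (M + t)/(M + M*t) (L(M, t) = 5 + (t + M)/(M + M*t) = 5 + (M + t)/(M + M*t))
-13294 - L(58, 149) = -13294 - (149 + 6*58 + 5*58*149)/(58*(1 + 149)) = -13294 - (149 + 348 + 43210)/(58*150) = -13294 - 43707/(58*150) = -13294 - 1*14569/2900 = -13294 - 14569/2900 = -38567169/2900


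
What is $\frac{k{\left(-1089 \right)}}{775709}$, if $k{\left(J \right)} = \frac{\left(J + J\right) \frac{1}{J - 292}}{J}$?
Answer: $- \frac{2}{1071254129} \approx -1.867 \cdot 10^{-9}$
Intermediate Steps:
$k{\left(J \right)} = \frac{2}{-292 + J}$ ($k{\left(J \right)} = \frac{2 J \frac{1}{-292 + J}}{J} = \frac{2}{-292 + J}$)
$\frac{k{\left(-1089 \right)}}{775709} = \frac{2 \frac{1}{-292 - 1089}}{775709} = \frac{2}{-1381} \cdot \frac{1}{775709} = 2 \left(- \frac{1}{1381}\right) \frac{1}{775709} = \left(- \frac{2}{1381}\right) \frac{1}{775709} = - \frac{2}{1071254129}$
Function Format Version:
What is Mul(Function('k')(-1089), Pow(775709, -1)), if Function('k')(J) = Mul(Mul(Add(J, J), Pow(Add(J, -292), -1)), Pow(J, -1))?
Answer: Rational(-2, 1071254129) ≈ -1.8670e-9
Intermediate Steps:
Function('k')(J) = Mul(2, Pow(Add(-292, J), -1)) (Function('k')(J) = Mul(Mul(Mul(2, J), Pow(Add(-292, J), -1)), Pow(J, -1)) = Mul(Mul(2, J, Pow(Add(-292, J), -1)), Pow(J, -1)) = Mul(2, Pow(Add(-292, J), -1)))
Mul(Function('k')(-1089), Pow(775709, -1)) = Mul(Mul(2, Pow(Add(-292, -1089), -1)), Pow(775709, -1)) = Mul(Mul(2, Pow(-1381, -1)), Rational(1, 775709)) = Mul(Mul(2, Rational(-1, 1381)), Rational(1, 775709)) = Mul(Rational(-2, 1381), Rational(1, 775709)) = Rational(-2, 1071254129)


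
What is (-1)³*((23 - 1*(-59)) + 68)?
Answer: -150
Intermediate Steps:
(-1)³*((23 - 1*(-59)) + 68) = -((23 + 59) + 68) = -(82 + 68) = -1*150 = -150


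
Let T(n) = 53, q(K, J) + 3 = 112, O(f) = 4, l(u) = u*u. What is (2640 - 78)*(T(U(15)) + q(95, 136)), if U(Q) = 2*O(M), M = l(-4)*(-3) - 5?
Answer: 415044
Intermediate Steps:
l(u) = u**2
M = -53 (M = (-4)**2*(-3) - 5 = 16*(-3) - 5 = -48 - 5 = -53)
q(K, J) = 109 (q(K, J) = -3 + 112 = 109)
U(Q) = 8 (U(Q) = 2*4 = 8)
(2640 - 78)*(T(U(15)) + q(95, 136)) = (2640 - 78)*(53 + 109) = 2562*162 = 415044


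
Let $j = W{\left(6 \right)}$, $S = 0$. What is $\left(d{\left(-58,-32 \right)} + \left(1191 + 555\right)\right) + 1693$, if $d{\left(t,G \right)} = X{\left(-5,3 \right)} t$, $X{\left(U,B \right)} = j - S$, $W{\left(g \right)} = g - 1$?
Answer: $3149$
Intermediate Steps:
$W{\left(g \right)} = -1 + g$ ($W{\left(g \right)} = g - 1 = -1 + g$)
$j = 5$ ($j = -1 + 6 = 5$)
$X{\left(U,B \right)} = 5$ ($X{\left(U,B \right)} = 5 - 0 = 5 + 0 = 5$)
$d{\left(t,G \right)} = 5 t$
$\left(d{\left(-58,-32 \right)} + \left(1191 + 555\right)\right) + 1693 = \left(5 \left(-58\right) + \left(1191 + 555\right)\right) + 1693 = \left(-290 + 1746\right) + 1693 = 1456 + 1693 = 3149$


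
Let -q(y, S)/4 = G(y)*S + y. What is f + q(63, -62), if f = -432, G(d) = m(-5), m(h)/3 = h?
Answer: -4404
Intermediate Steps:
m(h) = 3*h
G(d) = -15 (G(d) = 3*(-5) = -15)
q(y, S) = -4*y + 60*S (q(y, S) = -4*(-15*S + y) = -4*(y - 15*S) = -4*y + 60*S)
f + q(63, -62) = -432 + (-4*63 + 60*(-62)) = -432 + (-252 - 3720) = -432 - 3972 = -4404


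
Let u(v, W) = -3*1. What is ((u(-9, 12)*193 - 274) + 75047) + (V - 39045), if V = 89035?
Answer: 124184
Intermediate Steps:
u(v, W) = -3
((u(-9, 12)*193 - 274) + 75047) + (V - 39045) = ((-3*193 - 274) + 75047) + (89035 - 39045) = ((-579 - 274) + 75047) + 49990 = (-853 + 75047) + 49990 = 74194 + 49990 = 124184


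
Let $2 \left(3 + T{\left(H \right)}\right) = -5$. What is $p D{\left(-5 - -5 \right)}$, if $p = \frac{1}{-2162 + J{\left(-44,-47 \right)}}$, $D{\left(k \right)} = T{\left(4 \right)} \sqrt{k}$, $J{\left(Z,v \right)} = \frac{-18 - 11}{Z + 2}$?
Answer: $0$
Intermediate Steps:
$T{\left(H \right)} = - \frac{11}{2}$ ($T{\left(H \right)} = -3 + \frac{1}{2} \left(-5\right) = -3 - \frac{5}{2} = - \frac{11}{2}$)
$J{\left(Z,v \right)} = - \frac{29}{2 + Z}$
$D{\left(k \right)} = - \frac{11 \sqrt{k}}{2}$
$p = - \frac{42}{90775}$ ($p = \frac{1}{-2162 - \frac{29}{2 - 44}} = \frac{1}{-2162 - \frac{29}{-42}} = \frac{1}{-2162 - - \frac{29}{42}} = \frac{1}{-2162 + \frac{29}{42}} = \frac{1}{- \frac{90775}{42}} = - \frac{42}{90775} \approx -0.00046268$)
$p D{\left(-5 - -5 \right)} = - \frac{42 \left(- \frac{11 \sqrt{-5 - -5}}{2}\right)}{90775} = - \frac{42 \left(- \frac{11 \sqrt{-5 + 5}}{2}\right)}{90775} = - \frac{42 \left(- \frac{11 \sqrt{0}}{2}\right)}{90775} = - \frac{42 \left(\left(- \frac{11}{2}\right) 0\right)}{90775} = \left(- \frac{42}{90775}\right) 0 = 0$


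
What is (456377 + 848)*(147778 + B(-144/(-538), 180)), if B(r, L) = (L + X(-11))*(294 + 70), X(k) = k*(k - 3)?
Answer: 123155382650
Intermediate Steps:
X(k) = k*(-3 + k)
B(r, L) = 56056 + 364*L (B(r, L) = (L - 11*(-3 - 11))*(294 + 70) = (L - 11*(-14))*364 = (L + 154)*364 = (154 + L)*364 = 56056 + 364*L)
(456377 + 848)*(147778 + B(-144/(-538), 180)) = (456377 + 848)*(147778 + (56056 + 364*180)) = 457225*(147778 + (56056 + 65520)) = 457225*(147778 + 121576) = 457225*269354 = 123155382650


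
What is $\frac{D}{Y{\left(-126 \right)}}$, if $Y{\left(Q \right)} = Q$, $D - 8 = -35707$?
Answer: $\frac{35699}{126} \approx 283.33$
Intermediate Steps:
$D = -35699$ ($D = 8 - 35707 = -35699$)
$\frac{D}{Y{\left(-126 \right)}} = - \frac{35699}{-126} = \left(-35699\right) \left(- \frac{1}{126}\right) = \frac{35699}{126}$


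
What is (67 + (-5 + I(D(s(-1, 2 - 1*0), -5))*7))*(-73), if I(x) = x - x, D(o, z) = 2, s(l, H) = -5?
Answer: -4526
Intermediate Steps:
I(x) = 0
(67 + (-5 + I(D(s(-1, 2 - 1*0), -5))*7))*(-73) = (67 + (-5 + 0*7))*(-73) = (67 + (-5 + 0))*(-73) = (67 - 5)*(-73) = 62*(-73) = -4526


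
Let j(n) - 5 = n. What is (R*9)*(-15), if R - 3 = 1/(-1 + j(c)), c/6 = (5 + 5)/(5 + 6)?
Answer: -43605/104 ≈ -419.28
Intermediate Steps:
c = 60/11 (c = 6*((5 + 5)/(5 + 6)) = 6*(10/11) = 60/11 ≈ 5.4545)
j(n) = 5 + n
R = 323/104 (R = 3 + 1/(-1 + (5 + 60/11)) = 3 + 1/(-1 + 115/11) = 3 + 1/(104/11) = 3 + 11/104 = 323/104 ≈ 3.1058)
(R*9)*(-15) = ((323/104)*9)*(-15) = (2907/104)*(-15) = -43605/104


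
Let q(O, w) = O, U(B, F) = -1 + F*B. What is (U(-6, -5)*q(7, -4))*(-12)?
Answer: -2436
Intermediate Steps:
U(B, F) = -1 + B*F
(U(-6, -5)*q(7, -4))*(-12) = ((-1 - 6*(-5))*7)*(-12) = ((-1 + 30)*7)*(-12) = (29*7)*(-12) = 203*(-12) = -2436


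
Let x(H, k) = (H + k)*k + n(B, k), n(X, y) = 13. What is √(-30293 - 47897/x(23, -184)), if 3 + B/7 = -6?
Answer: 11*I*√24434646154/9879 ≈ 174.05*I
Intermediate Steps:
B = -63 (B = -21 + 7*(-6) = -21 - 42 = -63)
x(H, k) = 13 + k*(H + k) (x(H, k) = (H + k)*k + 13 = k*(H + k) + 13 = 13 + k*(H + k))
√(-30293 - 47897/x(23, -184)) = √(-30293 - 47897/(13 + (-184)² + 23*(-184))) = √(-30293 - 47897/(13 + 33856 - 4232)) = √(-30293 - 47897/29637) = √(-897841538/29637) = 11*I*√24434646154/9879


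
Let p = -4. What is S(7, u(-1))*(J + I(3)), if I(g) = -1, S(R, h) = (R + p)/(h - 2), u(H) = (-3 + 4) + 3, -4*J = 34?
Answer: -57/4 ≈ -14.250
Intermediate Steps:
J = -17/2 (J = -1/4*34 = -17/2 ≈ -8.5000)
u(H) = 4 (u(H) = 1 + 3 = 4)
S(R, h) = (-4 + R)/(-2 + h) (S(R, h) = (R - 4)/(h - 2) = (-4 + R)/(-2 + h))
S(7, u(-1))*(J + I(3)) = ((-4 + 7)/(-2 + 4))*(-17/2 - 1) = (3/2)*(-19/2) = -57/4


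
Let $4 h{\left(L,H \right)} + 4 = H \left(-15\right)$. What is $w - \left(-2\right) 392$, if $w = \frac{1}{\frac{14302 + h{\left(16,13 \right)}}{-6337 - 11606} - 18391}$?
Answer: $\frac{344964121084}{440005287} \approx 784.0$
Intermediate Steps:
$h{\left(L,H \right)} = -1 - \frac{15 H}{4}$ ($h{\left(L,H \right)} = -1 + \frac{H \left(-15\right)}{4} = -1 + \frac{\left(-15\right) H}{4} = -1 - \frac{15 H}{4}$)
$w = - \frac{23924}{440005287}$ ($w = \frac{1}{\frac{14302 - \frac{199}{4}}{-6337 - 11606} - 18391} = \frac{1}{\frac{14302 - \frac{199}{4}}{-17943} - 18391} = \frac{1}{\left(14302 - \frac{199}{4}\right) \left(- \frac{1}{17943}\right) - 18391} = \frac{1}{\frac{57009}{4} \left(- \frac{1}{17943}\right) - 18391} = \frac{1}{- \frac{19003}{23924} - 18391} = \frac{1}{- \frac{440005287}{23924}} = - \frac{23924}{440005287} \approx -5.4372 \cdot 10^{-5}$)
$w - \left(-2\right) 392 = - \frac{23924}{440005287} - \left(-2\right) 392 = - \frac{23924}{440005287} - -784 = - \frac{23924}{440005287} + 784 = \frac{344964121084}{440005287}$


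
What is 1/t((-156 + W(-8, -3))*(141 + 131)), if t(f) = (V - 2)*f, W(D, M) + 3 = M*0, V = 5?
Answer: -1/129744 ≈ -7.7075e-6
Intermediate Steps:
W(D, M) = -3 (W(D, M) = -3 + M*0 = -3 + 0 = -3)
t(f) = 3*f (t(f) = (5 - 2)*f = 3*f)
1/t((-156 + W(-8, -3))*(141 + 131)) = 1/(3*((-156 - 3)*(141 + 131))) = 1/(3*(-159*272)) = 1/(3*(-43248)) = 1/(-129744) = -1/129744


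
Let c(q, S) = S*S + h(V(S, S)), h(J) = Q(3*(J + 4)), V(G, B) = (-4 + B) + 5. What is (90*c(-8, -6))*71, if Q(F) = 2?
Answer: 242820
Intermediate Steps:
V(G, B) = 1 + B
h(J) = 2
c(q, S) = 2 + S² (c(q, S) = S*S + 2 = S² + 2 = 2 + S²)
(90*c(-8, -6))*71 = (90*(2 + (-6)²))*71 = (90*(2 + 36))*71 = (90*38)*71 = 3420*71 = 242820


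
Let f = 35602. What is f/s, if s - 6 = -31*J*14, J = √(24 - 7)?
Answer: -53403/800504 - 3862817*√17/800504 ≈ -19.963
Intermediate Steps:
J = √17 ≈ 4.1231
s = 6 - 434*√17 (s = 6 - 31*√17*14 = 6 - 434*√17 ≈ -1783.4)
f/s = 35602/(6 - 434*√17)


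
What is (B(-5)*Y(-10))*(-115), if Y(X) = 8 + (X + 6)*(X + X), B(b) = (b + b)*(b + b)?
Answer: -1012000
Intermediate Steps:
B(b) = 4*b² (B(b) = (2*b)*(2*b) = 4*b²)
Y(X) = 8 + 2*X*(6 + X) (Y(X) = 8 + (6 + X)*(2*X) = 8 + 2*X*(6 + X))
(B(-5)*Y(-10))*(-115) = ((4*(-5)²)*(8 + 2*(-10)² + 12*(-10)))*(-115) = ((4*25)*(8 + 2*100 - 120))*(-115) = (100*(8 + 200 - 120))*(-115) = (100*88)*(-115) = 8800*(-115) = -1012000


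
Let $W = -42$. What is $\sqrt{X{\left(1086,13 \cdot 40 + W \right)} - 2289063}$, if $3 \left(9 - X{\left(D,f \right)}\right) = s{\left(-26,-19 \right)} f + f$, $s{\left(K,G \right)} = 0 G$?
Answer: $\frac{2 i \sqrt{5150730}}{3} \approx 1513.0 i$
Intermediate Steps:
$s{\left(K,G \right)} = 0$
$X{\left(D,f \right)} = 9 - \frac{f}{3}$ ($X{\left(D,f \right)} = 9 - \frac{0 f + f}{3} = 9 - \frac{0 + f}{3} = 9 - \frac{f}{3}$)
$\sqrt{X{\left(1086,13 \cdot 40 + W \right)} - 2289063} = \sqrt{\left(9 - \frac{13 \cdot 40 - 42}{3}\right) - 2289063} = \sqrt{\left(9 - \frac{520 - 42}{3}\right) - 2289063} = \sqrt{\left(9 - \frac{478}{3}\right) - 2289063} = \sqrt{- \frac{451}{3} - 2289063} = \sqrt{- \frac{6867640}{3}} = \frac{2 i \sqrt{5150730}}{3}$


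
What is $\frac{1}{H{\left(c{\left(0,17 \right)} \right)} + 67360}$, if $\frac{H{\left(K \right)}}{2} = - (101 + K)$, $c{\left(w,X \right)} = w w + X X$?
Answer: $\frac{1}{66580} \approx 1.502 \cdot 10^{-5}$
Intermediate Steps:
$c{\left(w,X \right)} = X^{2} + w^{2}$ ($c{\left(w,X \right)} = w^{2} + X^{2} = X^{2} + w^{2}$)
$H{\left(K \right)} = -202 - 2 K$ ($H{\left(K \right)} = 2 \left(- (101 + K)\right) = 2 \left(-101 - K\right) = -202 - 2 K$)
$\frac{1}{H{\left(c{\left(0,17 \right)} \right)} + 67360} = \frac{1}{\left(-202 - 2 \left(17^{2} + 0^{2}\right)\right) + 67360} = \frac{1}{\left(-202 - 2 \left(289 + 0\right)\right) + 67360} = \frac{1}{\left(-202 - 578\right) + 67360} = \frac{1}{-780 + 67360} = \frac{1}{66580}$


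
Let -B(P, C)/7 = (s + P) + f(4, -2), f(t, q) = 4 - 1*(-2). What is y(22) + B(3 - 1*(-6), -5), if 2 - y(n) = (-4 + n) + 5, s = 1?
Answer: -133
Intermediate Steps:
f(t, q) = 6 (f(t, q) = 4 + 2 = 6)
y(n) = 1 - n (y(n) = 2 - ((-4 + n) + 5) = 2 - (1 + n) = 2 + (-1 - n) = 1 - n)
B(P, C) = -49 - 7*P (B(P, C) = -7*((1 + P) + 6) = -7*(7 + P) = -49 - 7*P)
y(22) + B(3 - 1*(-6), -5) = (1 - 1*22) + (-49 - 7*(3 - 1*(-6))) = (1 - 22) + (-49 - 7*(3 + 6)) = -21 + (-49 - 7*9) = -21 + (-49 - 63) = -21 - 112 = -133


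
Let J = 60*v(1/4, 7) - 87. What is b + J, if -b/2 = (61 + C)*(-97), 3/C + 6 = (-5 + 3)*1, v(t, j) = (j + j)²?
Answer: 93737/4 ≈ 23434.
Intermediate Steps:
v(t, j) = 4*j² (v(t, j) = (2*j)² = 4*j²)
C = -3/8 (C = 3/(-6 + (-5 + 3)*1) = 3/(-6 - 2*1) = 3/(-6 - 2) = 3/(-8) = 3*(-⅛) = -3/8 ≈ -0.37500)
J = 11673 (J = 60*(4*7²) - 87 = 60*(4*49) - 87 = 60*196 - 87 = 11760 - 87 = 11673)
b = 47045/4 (b = -2*(61 - 3/8)*(-97) = -485*(-97)/4 = -2*(-47045/8) = 47045/4 ≈ 11761.)
b + J = 47045/4 + 11673 = 93737/4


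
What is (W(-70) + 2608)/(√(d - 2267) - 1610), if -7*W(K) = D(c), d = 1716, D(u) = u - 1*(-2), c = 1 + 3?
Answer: -4197500/2592651 - 18250*I*√551/18148557 ≈ -1.619 - 0.023605*I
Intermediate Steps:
c = 4
D(u) = 2 + u (D(u) = u + 2 = 2 + u)
W(K) = -6/7 (W(K) = -(2 + 4)/7 = -⅐*6 = -6/7)
(W(-70) + 2608)/(√(d - 2267) - 1610) = (-6/7 + 2608)/(√(1716 - 2267) - 1610) = 18250/(7*(√(-551) - 1610)) = 18250/(7*(I*√551 - 1610)) = 18250/(7*(-1610 + I*√551))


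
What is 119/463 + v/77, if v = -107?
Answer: -40378/35651 ≈ -1.1326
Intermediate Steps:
119/463 + v/77 = 119/463 - 107/77 = -40378/35651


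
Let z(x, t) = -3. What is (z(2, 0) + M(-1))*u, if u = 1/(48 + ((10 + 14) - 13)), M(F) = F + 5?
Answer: 1/59 ≈ 0.016949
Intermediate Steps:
M(F) = 5 + F
u = 1/59 (u = 1/(48 + (24 - 13)) = 1/(48 + 11) = 1/59 ≈ 0.016949)
(z(2, 0) + M(-1))*u = (-3 + (5 - 1))*(1/59) = (-3 + 4)*(1/59) = 1*(1/59) = 1/59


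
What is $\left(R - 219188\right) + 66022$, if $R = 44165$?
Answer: $-109001$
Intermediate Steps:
$\left(R - 219188\right) + 66022 = \left(44165 - 219188\right) + 66022 = -175023 + 66022 = -109001$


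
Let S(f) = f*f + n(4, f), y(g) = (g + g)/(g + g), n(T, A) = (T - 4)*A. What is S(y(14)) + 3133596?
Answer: 3133597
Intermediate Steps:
n(T, A) = A*(-4 + T) (n(T, A) = (-4 + T)*A = A*(-4 + T))
y(g) = 1 (y(g) = (2*g)/((2*g)) = (2*g)*(1/(2*g)) = 1)
S(f) = f² (S(f) = f*f + f*(-4 + 4) = f² + f*0 = f² + 0 = f²)
S(y(14)) + 3133596 = 1² + 3133596 = 1 + 3133596 = 3133597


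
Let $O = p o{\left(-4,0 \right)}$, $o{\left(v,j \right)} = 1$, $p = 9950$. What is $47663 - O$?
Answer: $37713$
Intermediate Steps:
$O = 9950$ ($O = 9950 \cdot 1 = 9950$)
$47663 - O = 47663 - 9950 = 37713$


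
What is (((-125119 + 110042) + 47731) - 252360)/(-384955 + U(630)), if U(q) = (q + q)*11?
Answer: 219706/371095 ≈ 0.59205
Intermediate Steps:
U(q) = 22*q (U(q) = (2*q)*11 = 22*q)
(((-125119 + 110042) + 47731) - 252360)/(-384955 + U(630)) = (((-125119 + 110042) + 47731) - 252360)/(-384955 + 22*630) = ((-15077 + 47731) - 252360)/(-384955 + 13860) = (32654 - 252360)/(-371095) = -219706*(-1/371095) = 219706/371095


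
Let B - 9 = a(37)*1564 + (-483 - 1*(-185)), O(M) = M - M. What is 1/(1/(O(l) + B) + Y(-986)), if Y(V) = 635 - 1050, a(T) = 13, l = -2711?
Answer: -20043/8317844 ≈ -0.0024096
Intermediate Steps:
O(M) = 0
B = 20043 (B = 9 + (13*1564 + (-483 - 1*(-185))) = 9 + (20332 + (-483 + 185)) = 9 + (20332 - 298) = 9 + 20034 = 20043)
Y(V) = -415
1/(1/(O(l) + B) + Y(-986)) = 1/(1/(0 + 20043) - 415) = 1/(1/20043 - 415) = 1/(-8317844/20043) = -20043/8317844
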